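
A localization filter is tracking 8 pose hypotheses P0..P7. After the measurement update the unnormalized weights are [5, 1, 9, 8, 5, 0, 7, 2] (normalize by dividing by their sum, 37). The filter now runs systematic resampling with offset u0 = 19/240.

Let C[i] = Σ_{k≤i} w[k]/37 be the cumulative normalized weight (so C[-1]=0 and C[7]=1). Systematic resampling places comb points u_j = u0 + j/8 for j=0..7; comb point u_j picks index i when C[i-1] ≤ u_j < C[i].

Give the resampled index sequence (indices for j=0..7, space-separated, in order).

0 2 2 3 3 4 6 7

C = [5/37, 6/37, 15/37, 23/37, 28/37, 28/37, 35/37, 1]
j=0: u_0=19/240 ∈ [0, 5/37) → index 0
j=1: u_1=49/240 ∈ [6/37, 15/37) → index 2
j=2: u_2=79/240 ∈ [6/37, 15/37) → index 2
j=3: u_3=109/240 ∈ [15/37, 23/37) → index 3
j=4: u_4=139/240 ∈ [15/37, 23/37) → index 3
j=5: u_5=169/240 ∈ [23/37, 28/37) → index 4
j=6: u_6=199/240 ∈ [28/37, 35/37) → index 6
j=7: u_7=229/240 ∈ [35/37, 1) → index 7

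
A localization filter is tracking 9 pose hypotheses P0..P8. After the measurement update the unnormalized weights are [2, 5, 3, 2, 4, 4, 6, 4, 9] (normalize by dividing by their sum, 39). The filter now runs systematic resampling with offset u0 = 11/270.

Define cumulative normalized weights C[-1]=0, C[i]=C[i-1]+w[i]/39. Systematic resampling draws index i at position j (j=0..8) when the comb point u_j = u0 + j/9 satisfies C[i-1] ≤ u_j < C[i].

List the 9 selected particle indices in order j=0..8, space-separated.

C = [2/39, 7/39, 10/39, 4/13, 16/39, 20/39, 2/3, 10/13, 1]
j=0: u_0=11/270 ∈ [0, 2/39) → index 0
j=1: u_1=41/270 ∈ [2/39, 7/39) → index 1
j=2: u_2=71/270 ∈ [10/39, 4/13) → index 3
j=3: u_3=101/270 ∈ [4/13, 16/39) → index 4
j=4: u_4=131/270 ∈ [16/39, 20/39) → index 5
j=5: u_5=161/270 ∈ [20/39, 2/3) → index 6
j=6: u_6=191/270 ∈ [2/3, 10/13) → index 7
j=7: u_7=221/270 ∈ [10/13, 1) → index 8
j=8: u_8=251/270 ∈ [10/13, 1) → index 8

0 1 3 4 5 6 7 8 8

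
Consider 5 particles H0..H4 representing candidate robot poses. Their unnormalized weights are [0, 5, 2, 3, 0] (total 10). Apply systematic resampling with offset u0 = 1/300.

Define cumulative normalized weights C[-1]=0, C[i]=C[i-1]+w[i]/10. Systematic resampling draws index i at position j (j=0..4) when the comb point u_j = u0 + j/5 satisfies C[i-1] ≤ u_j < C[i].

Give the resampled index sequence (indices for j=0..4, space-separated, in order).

C = [0, 1/2, 7/10, 1, 1]
j=0: u_0=1/300 ∈ [0, 1/2) → index 1
j=1: u_1=61/300 ∈ [0, 1/2) → index 1
j=2: u_2=121/300 ∈ [0, 1/2) → index 1
j=3: u_3=181/300 ∈ [1/2, 7/10) → index 2
j=4: u_4=241/300 ∈ [7/10, 1) → index 3

1 1 1 2 3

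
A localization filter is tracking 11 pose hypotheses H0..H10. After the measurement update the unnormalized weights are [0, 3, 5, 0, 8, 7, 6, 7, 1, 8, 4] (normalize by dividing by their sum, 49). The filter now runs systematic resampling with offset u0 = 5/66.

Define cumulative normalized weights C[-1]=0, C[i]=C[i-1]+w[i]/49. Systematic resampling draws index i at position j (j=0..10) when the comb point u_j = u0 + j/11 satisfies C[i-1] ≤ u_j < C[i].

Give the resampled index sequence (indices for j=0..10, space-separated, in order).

2 4 4 5 5 6 7 7 9 9 10

C = [0, 3/49, 8/49, 8/49, 16/49, 23/49, 29/49, 36/49, 37/49, 45/49, 1]
j=0: u_0=5/66 ∈ [3/49, 8/49) → index 2
j=1: u_1=1/6 ∈ [8/49, 16/49) → index 4
j=2: u_2=17/66 ∈ [8/49, 16/49) → index 4
j=3: u_3=23/66 ∈ [16/49, 23/49) → index 5
j=4: u_4=29/66 ∈ [16/49, 23/49) → index 5
j=5: u_5=35/66 ∈ [23/49, 29/49) → index 6
j=6: u_6=41/66 ∈ [29/49, 36/49) → index 7
j=7: u_7=47/66 ∈ [29/49, 36/49) → index 7
j=8: u_8=53/66 ∈ [37/49, 45/49) → index 9
j=9: u_9=59/66 ∈ [37/49, 45/49) → index 9
j=10: u_10=65/66 ∈ [45/49, 1) → index 10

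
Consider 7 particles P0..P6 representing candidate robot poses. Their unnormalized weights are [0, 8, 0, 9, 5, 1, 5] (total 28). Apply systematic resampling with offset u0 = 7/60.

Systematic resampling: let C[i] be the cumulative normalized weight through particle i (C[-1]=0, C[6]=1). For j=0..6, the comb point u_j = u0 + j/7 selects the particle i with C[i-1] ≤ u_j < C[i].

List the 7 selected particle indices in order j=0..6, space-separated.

1 1 3 3 4 6 6

C = [0, 2/7, 2/7, 17/28, 11/14, 23/28, 1]
j=0: u_0=7/60 ∈ [0, 2/7) → index 1
j=1: u_1=109/420 ∈ [0, 2/7) → index 1
j=2: u_2=169/420 ∈ [2/7, 17/28) → index 3
j=3: u_3=229/420 ∈ [2/7, 17/28) → index 3
j=4: u_4=289/420 ∈ [17/28, 11/14) → index 4
j=5: u_5=349/420 ∈ [23/28, 1) → index 6
j=6: u_6=409/420 ∈ [23/28, 1) → index 6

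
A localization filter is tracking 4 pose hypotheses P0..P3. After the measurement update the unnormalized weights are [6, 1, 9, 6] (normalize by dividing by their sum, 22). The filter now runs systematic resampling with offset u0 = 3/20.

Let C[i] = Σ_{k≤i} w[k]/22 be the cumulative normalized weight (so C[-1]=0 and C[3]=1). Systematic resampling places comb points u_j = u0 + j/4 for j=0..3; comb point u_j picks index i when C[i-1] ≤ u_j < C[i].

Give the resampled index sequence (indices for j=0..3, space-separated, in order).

C = [3/11, 7/22, 8/11, 1]
j=0: u_0=3/20 ∈ [0, 3/11) → index 0
j=1: u_1=2/5 ∈ [7/22, 8/11) → index 2
j=2: u_2=13/20 ∈ [7/22, 8/11) → index 2
j=3: u_3=9/10 ∈ [8/11, 1) → index 3

0 2 2 3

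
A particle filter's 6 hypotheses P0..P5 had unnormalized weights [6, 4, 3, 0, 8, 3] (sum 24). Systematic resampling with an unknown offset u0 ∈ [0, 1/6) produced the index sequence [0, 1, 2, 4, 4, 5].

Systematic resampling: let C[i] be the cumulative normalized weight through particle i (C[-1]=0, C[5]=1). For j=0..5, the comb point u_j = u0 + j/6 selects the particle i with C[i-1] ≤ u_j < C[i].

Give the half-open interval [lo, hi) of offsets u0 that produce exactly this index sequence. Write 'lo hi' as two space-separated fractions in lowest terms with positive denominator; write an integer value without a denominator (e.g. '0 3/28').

1/12 1/6

C = [1/4, 5/12, 13/24, 13/24, 7/8, 1]
j=0 picked index 0: u0 ∈ [0, 1/4)
j=1 picked index 1: u0 ∈ [1/12, 1/4)
j=2 picked index 2: u0 ∈ [1/12, 5/24)
j=3 picked index 4: u0 ∈ [1/24, 3/8)
j=4 picked index 4: u0 ∈ [-1/8, 5/24)
j=5 picked index 5: u0 ∈ [1/24, 1/6)
intersection: [1/12, 1/6)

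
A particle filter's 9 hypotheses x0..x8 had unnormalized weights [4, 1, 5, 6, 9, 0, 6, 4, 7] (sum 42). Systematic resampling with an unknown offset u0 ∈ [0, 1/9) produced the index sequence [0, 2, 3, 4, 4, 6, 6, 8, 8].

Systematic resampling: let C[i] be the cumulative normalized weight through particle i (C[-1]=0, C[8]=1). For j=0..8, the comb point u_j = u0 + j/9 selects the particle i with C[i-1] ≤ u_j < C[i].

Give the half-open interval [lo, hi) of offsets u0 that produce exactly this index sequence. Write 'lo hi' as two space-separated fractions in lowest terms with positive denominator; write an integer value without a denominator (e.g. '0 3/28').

1/18 1/14

C = [2/21, 5/42, 5/21, 8/21, 25/42, 25/42, 31/42, 5/6, 1]
j=0 picked index 0: u0 ∈ [0, 2/21)
j=1 picked index 2: u0 ∈ [1/126, 8/63)
j=2 picked index 3: u0 ∈ [1/63, 10/63)
j=3 picked index 4: u0 ∈ [1/21, 11/42)
j=4 picked index 4: u0 ∈ [-4/63, 19/126)
j=5 picked index 6: u0 ∈ [5/126, 23/126)
j=6 picked index 6: u0 ∈ [-1/14, 1/14)
j=7 picked index 8: u0 ∈ [1/18, 2/9)
j=8 picked index 8: u0 ∈ [-1/18, 1/9)
intersection: [1/18, 1/14)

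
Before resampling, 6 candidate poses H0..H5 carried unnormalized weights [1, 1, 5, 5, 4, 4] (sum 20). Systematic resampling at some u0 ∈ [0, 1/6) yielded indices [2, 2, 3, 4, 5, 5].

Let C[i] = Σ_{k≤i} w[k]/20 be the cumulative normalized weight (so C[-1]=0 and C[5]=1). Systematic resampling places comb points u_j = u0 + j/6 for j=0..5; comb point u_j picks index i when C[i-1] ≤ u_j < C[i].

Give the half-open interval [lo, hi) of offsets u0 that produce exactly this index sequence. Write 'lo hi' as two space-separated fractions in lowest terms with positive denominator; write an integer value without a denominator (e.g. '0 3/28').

C = [1/20, 1/10, 7/20, 3/5, 4/5, 1]
j=0 picked index 2: u0 ∈ [1/10, 7/20)
j=1 picked index 2: u0 ∈ [-1/15, 11/60)
j=2 picked index 3: u0 ∈ [1/60, 4/15)
j=3 picked index 4: u0 ∈ [1/10, 3/10)
j=4 picked index 5: u0 ∈ [2/15, 1/3)
j=5 picked index 5: u0 ∈ [-1/30, 1/6)
intersection: [2/15, 1/6)

2/15 1/6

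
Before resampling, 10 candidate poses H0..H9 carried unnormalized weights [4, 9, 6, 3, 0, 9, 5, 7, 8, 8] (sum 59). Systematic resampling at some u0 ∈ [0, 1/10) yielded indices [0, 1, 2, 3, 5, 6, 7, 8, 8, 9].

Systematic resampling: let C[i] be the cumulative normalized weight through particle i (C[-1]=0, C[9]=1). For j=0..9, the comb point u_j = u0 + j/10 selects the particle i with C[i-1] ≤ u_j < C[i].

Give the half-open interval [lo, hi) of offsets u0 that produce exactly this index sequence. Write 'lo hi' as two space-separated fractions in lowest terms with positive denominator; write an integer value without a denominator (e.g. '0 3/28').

17/590 19/295

C = [4/59, 13/59, 19/59, 22/59, 22/59, 31/59, 36/59, 43/59, 51/59, 1]
j=0 picked index 0: u0 ∈ [0, 4/59)
j=1 picked index 1: u0 ∈ [-19/590, 71/590)
j=2 picked index 2: u0 ∈ [6/295, 36/295)
j=3 picked index 3: u0 ∈ [13/590, 43/590)
j=4 picked index 5: u0 ∈ [-8/295, 37/295)
j=5 picked index 6: u0 ∈ [3/118, 13/118)
j=6 picked index 7: u0 ∈ [3/295, 38/295)
j=7 picked index 8: u0 ∈ [17/590, 97/590)
j=8 picked index 8: u0 ∈ [-21/295, 19/295)
j=9 picked index 9: u0 ∈ [-21/590, 1/10)
intersection: [17/590, 19/295)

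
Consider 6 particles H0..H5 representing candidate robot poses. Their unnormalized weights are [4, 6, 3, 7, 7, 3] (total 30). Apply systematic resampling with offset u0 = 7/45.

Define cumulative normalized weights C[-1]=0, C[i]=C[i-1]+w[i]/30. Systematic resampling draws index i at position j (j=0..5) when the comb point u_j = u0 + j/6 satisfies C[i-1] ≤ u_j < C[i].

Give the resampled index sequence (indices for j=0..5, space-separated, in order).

C = [2/15, 1/3, 13/30, 2/3, 9/10, 1]
j=0: u_0=7/45 ∈ [2/15, 1/3) → index 1
j=1: u_1=29/90 ∈ [2/15, 1/3) → index 1
j=2: u_2=22/45 ∈ [13/30, 2/3) → index 3
j=3: u_3=59/90 ∈ [13/30, 2/3) → index 3
j=4: u_4=37/45 ∈ [2/3, 9/10) → index 4
j=5: u_5=89/90 ∈ [9/10, 1) → index 5

1 1 3 3 4 5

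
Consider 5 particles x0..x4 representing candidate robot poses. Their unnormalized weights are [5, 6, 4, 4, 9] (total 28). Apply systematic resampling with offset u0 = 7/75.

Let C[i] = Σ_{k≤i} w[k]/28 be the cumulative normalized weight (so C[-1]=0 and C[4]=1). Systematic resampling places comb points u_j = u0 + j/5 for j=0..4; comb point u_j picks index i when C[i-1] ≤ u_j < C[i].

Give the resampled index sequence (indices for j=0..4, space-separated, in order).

0 1 2 4 4

C = [5/28, 11/28, 15/28, 19/28, 1]
j=0: u_0=7/75 ∈ [0, 5/28) → index 0
j=1: u_1=22/75 ∈ [5/28, 11/28) → index 1
j=2: u_2=37/75 ∈ [11/28, 15/28) → index 2
j=3: u_3=52/75 ∈ [19/28, 1) → index 4
j=4: u_4=67/75 ∈ [19/28, 1) → index 4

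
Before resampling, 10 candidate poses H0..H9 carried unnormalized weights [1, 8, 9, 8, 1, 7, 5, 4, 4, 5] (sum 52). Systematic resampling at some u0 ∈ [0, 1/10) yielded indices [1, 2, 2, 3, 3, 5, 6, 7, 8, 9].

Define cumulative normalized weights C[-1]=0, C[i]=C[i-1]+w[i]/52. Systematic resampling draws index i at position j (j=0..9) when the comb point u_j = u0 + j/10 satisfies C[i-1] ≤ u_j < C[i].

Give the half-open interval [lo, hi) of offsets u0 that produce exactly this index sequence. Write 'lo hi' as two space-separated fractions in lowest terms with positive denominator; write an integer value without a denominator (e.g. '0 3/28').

C = [1/52, 9/52, 9/26, 1/2, 27/52, 17/26, 3/4, 43/52, 47/52, 1]
j=0 picked index 1: u0 ∈ [1/52, 9/52)
j=1 picked index 2: u0 ∈ [19/260, 16/65)
j=2 picked index 2: u0 ∈ [-7/260, 19/130)
j=3 picked index 3: u0 ∈ [3/65, 1/5)
j=4 picked index 3: u0 ∈ [-7/130, 1/10)
j=5 picked index 5: u0 ∈ [1/52, 2/13)
j=6 picked index 6: u0 ∈ [7/130, 3/20)
j=7 picked index 7: u0 ∈ [1/20, 33/260)
j=8 picked index 8: u0 ∈ [7/260, 27/260)
j=9 picked index 9: u0 ∈ [1/260, 1/10)
intersection: [19/260, 1/10)

19/260 1/10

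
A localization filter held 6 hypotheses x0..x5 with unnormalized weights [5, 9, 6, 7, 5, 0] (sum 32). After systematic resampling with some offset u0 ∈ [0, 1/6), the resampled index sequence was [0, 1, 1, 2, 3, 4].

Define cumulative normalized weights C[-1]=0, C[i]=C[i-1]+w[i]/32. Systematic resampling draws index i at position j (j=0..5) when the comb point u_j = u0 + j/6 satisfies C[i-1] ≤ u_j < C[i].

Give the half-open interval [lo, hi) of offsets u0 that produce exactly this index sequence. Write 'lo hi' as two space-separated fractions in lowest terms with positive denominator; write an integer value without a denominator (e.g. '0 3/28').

1/96 5/48

C = [5/32, 7/16, 5/8, 27/32, 1, 1]
j=0 picked index 0: u0 ∈ [0, 5/32)
j=1 picked index 1: u0 ∈ [-1/96, 13/48)
j=2 picked index 1: u0 ∈ [-17/96, 5/48)
j=3 picked index 2: u0 ∈ [-1/16, 1/8)
j=4 picked index 3: u0 ∈ [-1/24, 17/96)
j=5 picked index 4: u0 ∈ [1/96, 1/6)
intersection: [1/96, 5/48)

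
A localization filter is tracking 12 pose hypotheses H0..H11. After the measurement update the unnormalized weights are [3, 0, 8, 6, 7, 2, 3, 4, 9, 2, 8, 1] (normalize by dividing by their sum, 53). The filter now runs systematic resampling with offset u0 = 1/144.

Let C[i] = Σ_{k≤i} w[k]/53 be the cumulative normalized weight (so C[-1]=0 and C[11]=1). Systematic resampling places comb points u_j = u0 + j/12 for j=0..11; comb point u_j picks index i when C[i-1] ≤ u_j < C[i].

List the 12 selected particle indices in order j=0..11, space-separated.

0 2 2 3 4 4 6 7 8 8 10 10

C = [3/53, 3/53, 11/53, 17/53, 24/53, 26/53, 29/53, 33/53, 42/53, 44/53, 52/53, 1]
j=0: u_0=1/144 ∈ [0, 3/53) → index 0
j=1: u_1=13/144 ∈ [3/53, 11/53) → index 2
j=2: u_2=25/144 ∈ [3/53, 11/53) → index 2
j=3: u_3=37/144 ∈ [11/53, 17/53) → index 3
j=4: u_4=49/144 ∈ [17/53, 24/53) → index 4
j=5: u_5=61/144 ∈ [17/53, 24/53) → index 4
j=6: u_6=73/144 ∈ [26/53, 29/53) → index 6
j=7: u_7=85/144 ∈ [29/53, 33/53) → index 7
j=8: u_8=97/144 ∈ [33/53, 42/53) → index 8
j=9: u_9=109/144 ∈ [33/53, 42/53) → index 8
j=10: u_10=121/144 ∈ [44/53, 52/53) → index 10
j=11: u_11=133/144 ∈ [44/53, 52/53) → index 10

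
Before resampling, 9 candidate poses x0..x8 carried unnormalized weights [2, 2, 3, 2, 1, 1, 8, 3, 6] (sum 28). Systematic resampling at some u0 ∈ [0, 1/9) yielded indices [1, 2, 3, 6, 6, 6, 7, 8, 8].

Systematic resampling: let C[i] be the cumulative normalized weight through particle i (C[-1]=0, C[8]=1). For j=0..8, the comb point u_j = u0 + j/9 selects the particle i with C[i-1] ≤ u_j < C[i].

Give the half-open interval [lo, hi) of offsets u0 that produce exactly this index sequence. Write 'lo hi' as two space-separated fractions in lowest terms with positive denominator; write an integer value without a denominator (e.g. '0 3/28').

1/14 25/252

C = [1/14, 1/7, 1/4, 9/28, 5/14, 11/28, 19/28, 11/14, 1]
j=0 picked index 1: u0 ∈ [1/14, 1/7)
j=1 picked index 2: u0 ∈ [2/63, 5/36)
j=2 picked index 3: u0 ∈ [1/36, 25/252)
j=3 picked index 6: u0 ∈ [5/84, 29/84)
j=4 picked index 6: u0 ∈ [-13/252, 59/252)
j=5 picked index 6: u0 ∈ [-41/252, 31/252)
j=6 picked index 7: u0 ∈ [1/84, 5/42)
j=7 picked index 8: u0 ∈ [1/126, 2/9)
j=8 picked index 8: u0 ∈ [-13/126, 1/9)
intersection: [1/14, 25/252)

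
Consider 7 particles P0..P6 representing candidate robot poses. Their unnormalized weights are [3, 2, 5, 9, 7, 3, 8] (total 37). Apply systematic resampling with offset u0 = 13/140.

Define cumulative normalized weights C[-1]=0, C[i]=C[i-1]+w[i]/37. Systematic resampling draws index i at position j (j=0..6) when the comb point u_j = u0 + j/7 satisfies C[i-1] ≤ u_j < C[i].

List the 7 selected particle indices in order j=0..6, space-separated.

1 2 3 4 4 6 6

C = [3/37, 5/37, 10/37, 19/37, 26/37, 29/37, 1]
j=0: u_0=13/140 ∈ [3/37, 5/37) → index 1
j=1: u_1=33/140 ∈ [5/37, 10/37) → index 2
j=2: u_2=53/140 ∈ [10/37, 19/37) → index 3
j=3: u_3=73/140 ∈ [19/37, 26/37) → index 4
j=4: u_4=93/140 ∈ [19/37, 26/37) → index 4
j=5: u_5=113/140 ∈ [29/37, 1) → index 6
j=6: u_6=19/20 ∈ [29/37, 1) → index 6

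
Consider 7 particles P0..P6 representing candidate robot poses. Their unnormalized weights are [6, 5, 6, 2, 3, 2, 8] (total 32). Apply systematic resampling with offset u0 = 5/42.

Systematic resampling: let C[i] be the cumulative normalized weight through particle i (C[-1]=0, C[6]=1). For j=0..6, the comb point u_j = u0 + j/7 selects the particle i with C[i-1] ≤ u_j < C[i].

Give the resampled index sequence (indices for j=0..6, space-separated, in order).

C = [3/16, 11/32, 17/32, 19/32, 11/16, 3/4, 1]
j=0: u_0=5/42 ∈ [0, 3/16) → index 0
j=1: u_1=11/42 ∈ [3/16, 11/32) → index 1
j=2: u_2=17/42 ∈ [11/32, 17/32) → index 2
j=3: u_3=23/42 ∈ [17/32, 19/32) → index 3
j=4: u_4=29/42 ∈ [11/16, 3/4) → index 5
j=5: u_5=5/6 ∈ [3/4, 1) → index 6
j=6: u_6=41/42 ∈ [3/4, 1) → index 6

0 1 2 3 5 6 6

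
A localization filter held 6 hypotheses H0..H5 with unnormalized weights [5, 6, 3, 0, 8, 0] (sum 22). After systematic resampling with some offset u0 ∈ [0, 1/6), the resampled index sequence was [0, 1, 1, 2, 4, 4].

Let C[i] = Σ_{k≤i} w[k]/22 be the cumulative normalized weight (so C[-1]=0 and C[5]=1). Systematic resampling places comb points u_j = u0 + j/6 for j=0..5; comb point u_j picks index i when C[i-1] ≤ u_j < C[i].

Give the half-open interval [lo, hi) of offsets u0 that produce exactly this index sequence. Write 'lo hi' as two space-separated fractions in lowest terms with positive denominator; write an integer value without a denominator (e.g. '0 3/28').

C = [5/22, 1/2, 7/11, 7/11, 1, 1]
j=0 picked index 0: u0 ∈ [0, 5/22)
j=1 picked index 1: u0 ∈ [2/33, 1/3)
j=2 picked index 1: u0 ∈ [-7/66, 1/6)
j=3 picked index 2: u0 ∈ [0, 3/22)
j=4 picked index 4: u0 ∈ [-1/33, 1/3)
j=5 picked index 4: u0 ∈ [-13/66, 1/6)
intersection: [2/33, 3/22)

2/33 3/22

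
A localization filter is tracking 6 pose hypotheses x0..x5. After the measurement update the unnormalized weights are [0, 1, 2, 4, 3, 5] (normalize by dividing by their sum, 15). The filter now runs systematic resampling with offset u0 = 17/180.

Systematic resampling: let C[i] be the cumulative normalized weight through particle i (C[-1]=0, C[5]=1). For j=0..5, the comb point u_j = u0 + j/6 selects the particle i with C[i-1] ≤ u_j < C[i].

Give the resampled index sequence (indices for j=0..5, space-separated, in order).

C = [0, 1/15, 1/5, 7/15, 2/3, 1]
j=0: u_0=17/180 ∈ [1/15, 1/5) → index 2
j=1: u_1=47/180 ∈ [1/5, 7/15) → index 3
j=2: u_2=77/180 ∈ [1/5, 7/15) → index 3
j=3: u_3=107/180 ∈ [7/15, 2/3) → index 4
j=4: u_4=137/180 ∈ [2/3, 1) → index 5
j=5: u_5=167/180 ∈ [2/3, 1) → index 5

2 3 3 4 5 5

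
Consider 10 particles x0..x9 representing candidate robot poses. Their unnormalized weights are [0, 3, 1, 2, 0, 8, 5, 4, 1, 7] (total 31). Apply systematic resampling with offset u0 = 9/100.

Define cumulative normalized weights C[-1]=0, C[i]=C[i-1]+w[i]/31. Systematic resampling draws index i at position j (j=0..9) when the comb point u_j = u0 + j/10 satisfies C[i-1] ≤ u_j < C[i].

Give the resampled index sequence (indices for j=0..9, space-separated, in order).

1 3 5 5 6 6 7 9 9 9

C = [0, 3/31, 4/31, 6/31, 6/31, 14/31, 19/31, 23/31, 24/31, 1]
j=0: u_0=9/100 ∈ [0, 3/31) → index 1
j=1: u_1=19/100 ∈ [4/31, 6/31) → index 3
j=2: u_2=29/100 ∈ [6/31, 14/31) → index 5
j=3: u_3=39/100 ∈ [6/31, 14/31) → index 5
j=4: u_4=49/100 ∈ [14/31, 19/31) → index 6
j=5: u_5=59/100 ∈ [14/31, 19/31) → index 6
j=6: u_6=69/100 ∈ [19/31, 23/31) → index 7
j=7: u_7=79/100 ∈ [24/31, 1) → index 9
j=8: u_8=89/100 ∈ [24/31, 1) → index 9
j=9: u_9=99/100 ∈ [24/31, 1) → index 9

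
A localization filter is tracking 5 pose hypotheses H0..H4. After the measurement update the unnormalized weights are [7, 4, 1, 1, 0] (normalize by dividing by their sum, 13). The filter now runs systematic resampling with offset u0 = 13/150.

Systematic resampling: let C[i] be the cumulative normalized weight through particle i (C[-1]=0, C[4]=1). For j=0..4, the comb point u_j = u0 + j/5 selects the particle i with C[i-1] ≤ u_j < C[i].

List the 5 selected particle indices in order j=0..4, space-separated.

C = [7/13, 11/13, 12/13, 1, 1]
j=0: u_0=13/150 ∈ [0, 7/13) → index 0
j=1: u_1=43/150 ∈ [0, 7/13) → index 0
j=2: u_2=73/150 ∈ [0, 7/13) → index 0
j=3: u_3=103/150 ∈ [7/13, 11/13) → index 1
j=4: u_4=133/150 ∈ [11/13, 12/13) → index 2

0 0 0 1 2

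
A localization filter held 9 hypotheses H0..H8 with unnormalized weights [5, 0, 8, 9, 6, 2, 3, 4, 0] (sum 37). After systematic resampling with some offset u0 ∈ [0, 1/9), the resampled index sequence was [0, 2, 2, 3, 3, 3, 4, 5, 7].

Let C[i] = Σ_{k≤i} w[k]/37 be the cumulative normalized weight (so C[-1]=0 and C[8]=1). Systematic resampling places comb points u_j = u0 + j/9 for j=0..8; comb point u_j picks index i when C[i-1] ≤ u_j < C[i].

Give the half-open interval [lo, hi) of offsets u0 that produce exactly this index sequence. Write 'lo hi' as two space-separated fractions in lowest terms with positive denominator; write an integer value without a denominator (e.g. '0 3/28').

C = [5/37, 5/37, 13/37, 22/37, 28/37, 30/37, 33/37, 1, 1]
j=0 picked index 0: u0 ∈ [0, 5/37)
j=1 picked index 2: u0 ∈ [8/333, 80/333)
j=2 picked index 2: u0 ∈ [-29/333, 43/333)
j=3 picked index 3: u0 ∈ [2/111, 29/111)
j=4 picked index 3: u0 ∈ [-31/333, 50/333)
j=5 picked index 3: u0 ∈ [-68/333, 13/333)
j=6 picked index 4: u0 ∈ [-8/111, 10/111)
j=7 picked index 5: u0 ∈ [-7/333, 11/333)
j=8 picked index 7: u0 ∈ [1/333, 1/9)
intersection: [8/333, 11/333)

8/333 11/333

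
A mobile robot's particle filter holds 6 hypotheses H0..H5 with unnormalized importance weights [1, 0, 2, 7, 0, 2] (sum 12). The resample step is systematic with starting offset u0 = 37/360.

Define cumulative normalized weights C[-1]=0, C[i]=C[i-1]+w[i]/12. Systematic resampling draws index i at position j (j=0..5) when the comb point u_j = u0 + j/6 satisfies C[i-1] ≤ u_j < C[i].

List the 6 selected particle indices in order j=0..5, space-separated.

2 3 3 3 3 5

C = [1/12, 1/12, 1/4, 5/6, 5/6, 1]
j=0: u_0=37/360 ∈ [1/12, 1/4) → index 2
j=1: u_1=97/360 ∈ [1/4, 5/6) → index 3
j=2: u_2=157/360 ∈ [1/4, 5/6) → index 3
j=3: u_3=217/360 ∈ [1/4, 5/6) → index 3
j=4: u_4=277/360 ∈ [1/4, 5/6) → index 3
j=5: u_5=337/360 ∈ [5/6, 1) → index 5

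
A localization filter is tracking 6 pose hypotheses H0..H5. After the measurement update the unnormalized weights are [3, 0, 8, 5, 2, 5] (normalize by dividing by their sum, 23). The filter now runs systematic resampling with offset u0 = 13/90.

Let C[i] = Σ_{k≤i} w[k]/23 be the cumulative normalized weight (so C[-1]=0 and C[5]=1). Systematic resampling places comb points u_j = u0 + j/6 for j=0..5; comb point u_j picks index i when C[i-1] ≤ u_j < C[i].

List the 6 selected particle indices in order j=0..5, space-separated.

C = [3/23, 3/23, 11/23, 16/23, 18/23, 1]
j=0: u_0=13/90 ∈ [3/23, 11/23) → index 2
j=1: u_1=14/45 ∈ [3/23, 11/23) → index 2
j=2: u_2=43/90 ∈ [3/23, 11/23) → index 2
j=3: u_3=29/45 ∈ [11/23, 16/23) → index 3
j=4: u_4=73/90 ∈ [18/23, 1) → index 5
j=5: u_5=44/45 ∈ [18/23, 1) → index 5

2 2 2 3 5 5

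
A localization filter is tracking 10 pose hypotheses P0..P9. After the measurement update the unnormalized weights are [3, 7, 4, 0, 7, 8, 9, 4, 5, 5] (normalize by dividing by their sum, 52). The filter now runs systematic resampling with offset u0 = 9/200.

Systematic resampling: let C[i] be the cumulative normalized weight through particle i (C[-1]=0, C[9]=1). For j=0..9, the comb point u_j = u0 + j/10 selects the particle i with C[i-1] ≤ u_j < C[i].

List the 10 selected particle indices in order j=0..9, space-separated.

C = [3/52, 5/26, 7/26, 7/26, 21/52, 29/52, 19/26, 21/26, 47/52, 1]
j=0: u_0=9/200 ∈ [0, 3/52) → index 0
j=1: u_1=29/200 ∈ [3/52, 5/26) → index 1
j=2: u_2=49/200 ∈ [5/26, 7/26) → index 2
j=3: u_3=69/200 ∈ [7/26, 21/52) → index 4
j=4: u_4=89/200 ∈ [21/52, 29/52) → index 5
j=5: u_5=109/200 ∈ [21/52, 29/52) → index 5
j=6: u_6=129/200 ∈ [29/52, 19/26) → index 6
j=7: u_7=149/200 ∈ [19/26, 21/26) → index 7
j=8: u_8=169/200 ∈ [21/26, 47/52) → index 8
j=9: u_9=189/200 ∈ [47/52, 1) → index 9

0 1 2 4 5 5 6 7 8 9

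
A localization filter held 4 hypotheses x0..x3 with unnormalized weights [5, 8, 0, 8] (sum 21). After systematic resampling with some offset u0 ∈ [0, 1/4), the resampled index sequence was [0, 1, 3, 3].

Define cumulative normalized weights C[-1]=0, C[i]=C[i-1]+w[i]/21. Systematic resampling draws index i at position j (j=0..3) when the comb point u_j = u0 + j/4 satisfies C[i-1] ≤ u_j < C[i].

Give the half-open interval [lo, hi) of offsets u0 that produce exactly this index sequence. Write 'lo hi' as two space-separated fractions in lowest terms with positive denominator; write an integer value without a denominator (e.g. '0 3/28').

C = [5/21, 13/21, 13/21, 1]
j=0 picked index 0: u0 ∈ [0, 5/21)
j=1 picked index 1: u0 ∈ [-1/84, 31/84)
j=2 picked index 3: u0 ∈ [5/42, 1/2)
j=3 picked index 3: u0 ∈ [-11/84, 1/4)
intersection: [5/42, 5/21)

5/42 5/21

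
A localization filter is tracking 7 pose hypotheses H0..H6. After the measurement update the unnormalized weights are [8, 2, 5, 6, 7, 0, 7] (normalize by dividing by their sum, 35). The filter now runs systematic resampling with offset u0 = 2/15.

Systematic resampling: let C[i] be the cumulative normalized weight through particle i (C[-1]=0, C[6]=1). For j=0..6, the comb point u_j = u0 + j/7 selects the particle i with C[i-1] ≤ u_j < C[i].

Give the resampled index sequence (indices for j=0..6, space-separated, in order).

C = [8/35, 2/7, 3/7, 3/5, 4/5, 4/5, 1]
j=0: u_0=2/15 ∈ [0, 8/35) → index 0
j=1: u_1=29/105 ∈ [8/35, 2/7) → index 1
j=2: u_2=44/105 ∈ [2/7, 3/7) → index 2
j=3: u_3=59/105 ∈ [3/7, 3/5) → index 3
j=4: u_4=74/105 ∈ [3/5, 4/5) → index 4
j=5: u_5=89/105 ∈ [4/5, 1) → index 6
j=6: u_6=104/105 ∈ [4/5, 1) → index 6

0 1 2 3 4 6 6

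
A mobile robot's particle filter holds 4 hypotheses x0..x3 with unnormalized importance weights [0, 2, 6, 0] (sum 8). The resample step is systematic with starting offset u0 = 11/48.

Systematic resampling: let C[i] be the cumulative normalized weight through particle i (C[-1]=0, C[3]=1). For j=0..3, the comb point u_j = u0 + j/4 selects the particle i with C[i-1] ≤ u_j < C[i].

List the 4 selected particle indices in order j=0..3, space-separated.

1 2 2 2

C = [0, 1/4, 1, 1]
j=0: u_0=11/48 ∈ [0, 1/4) → index 1
j=1: u_1=23/48 ∈ [1/4, 1) → index 2
j=2: u_2=35/48 ∈ [1/4, 1) → index 2
j=3: u_3=47/48 ∈ [1/4, 1) → index 2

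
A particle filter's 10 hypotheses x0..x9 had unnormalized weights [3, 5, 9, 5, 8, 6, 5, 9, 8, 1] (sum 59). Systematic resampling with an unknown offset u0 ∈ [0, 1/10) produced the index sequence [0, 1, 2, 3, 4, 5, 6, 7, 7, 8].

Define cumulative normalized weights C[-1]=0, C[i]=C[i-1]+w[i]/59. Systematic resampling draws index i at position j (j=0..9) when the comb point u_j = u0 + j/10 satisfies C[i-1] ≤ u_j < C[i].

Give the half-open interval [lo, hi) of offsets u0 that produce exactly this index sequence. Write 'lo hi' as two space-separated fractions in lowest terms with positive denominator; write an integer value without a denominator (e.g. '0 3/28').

C = [3/59, 8/59, 17/59, 22/59, 30/59, 36/59, 41/59, 50/59, 58/59, 1]
j=0 picked index 0: u0 ∈ [0, 3/59)
j=1 picked index 1: u0 ∈ [-29/590, 21/590)
j=2 picked index 2: u0 ∈ [-19/295, 26/295)
j=3 picked index 3: u0 ∈ [-7/590, 43/590)
j=4 picked index 4: u0 ∈ [-8/295, 32/295)
j=5 picked index 5: u0 ∈ [1/118, 13/118)
j=6 picked index 6: u0 ∈ [3/295, 28/295)
j=7 picked index 7: u0 ∈ [-3/590, 87/590)
j=8 picked index 7: u0 ∈ [-31/295, 14/295)
j=9 picked index 8: u0 ∈ [-31/590, 49/590)
intersection: [3/295, 21/590)

3/295 21/590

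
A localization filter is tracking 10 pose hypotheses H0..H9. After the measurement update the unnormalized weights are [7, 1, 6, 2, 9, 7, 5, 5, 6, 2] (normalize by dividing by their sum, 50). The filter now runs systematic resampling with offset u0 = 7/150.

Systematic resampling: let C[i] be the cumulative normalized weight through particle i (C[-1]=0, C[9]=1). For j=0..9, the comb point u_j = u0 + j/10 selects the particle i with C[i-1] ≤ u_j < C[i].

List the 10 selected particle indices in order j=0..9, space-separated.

0 1 2 4 4 5 6 7 8 8

C = [7/50, 4/25, 7/25, 8/25, 1/2, 16/25, 37/50, 21/25, 24/25, 1]
j=0: u_0=7/150 ∈ [0, 7/50) → index 0
j=1: u_1=11/75 ∈ [7/50, 4/25) → index 1
j=2: u_2=37/150 ∈ [4/25, 7/25) → index 2
j=3: u_3=26/75 ∈ [8/25, 1/2) → index 4
j=4: u_4=67/150 ∈ [8/25, 1/2) → index 4
j=5: u_5=41/75 ∈ [1/2, 16/25) → index 5
j=6: u_6=97/150 ∈ [16/25, 37/50) → index 6
j=7: u_7=56/75 ∈ [37/50, 21/25) → index 7
j=8: u_8=127/150 ∈ [21/25, 24/25) → index 8
j=9: u_9=71/75 ∈ [21/25, 24/25) → index 8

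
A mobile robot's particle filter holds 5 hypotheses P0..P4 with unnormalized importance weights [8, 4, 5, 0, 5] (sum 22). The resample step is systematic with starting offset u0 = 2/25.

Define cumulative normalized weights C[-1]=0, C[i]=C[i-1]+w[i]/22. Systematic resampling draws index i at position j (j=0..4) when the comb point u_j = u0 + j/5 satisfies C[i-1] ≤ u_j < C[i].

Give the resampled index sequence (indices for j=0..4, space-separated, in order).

C = [4/11, 6/11, 17/22, 17/22, 1]
j=0: u_0=2/25 ∈ [0, 4/11) → index 0
j=1: u_1=7/25 ∈ [0, 4/11) → index 0
j=2: u_2=12/25 ∈ [4/11, 6/11) → index 1
j=3: u_3=17/25 ∈ [6/11, 17/22) → index 2
j=4: u_4=22/25 ∈ [17/22, 1) → index 4

0 0 1 2 4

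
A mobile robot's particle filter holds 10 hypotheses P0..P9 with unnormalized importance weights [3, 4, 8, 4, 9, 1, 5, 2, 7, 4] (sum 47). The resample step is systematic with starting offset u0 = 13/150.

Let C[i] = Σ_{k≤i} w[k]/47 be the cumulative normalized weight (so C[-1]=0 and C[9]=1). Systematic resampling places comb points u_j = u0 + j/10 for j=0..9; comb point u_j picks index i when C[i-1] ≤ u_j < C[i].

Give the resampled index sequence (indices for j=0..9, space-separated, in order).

1 2 2 3 4 4 6 8 8 9

C = [3/47, 7/47, 15/47, 19/47, 28/47, 29/47, 34/47, 36/47, 43/47, 1]
j=0: u_0=13/150 ∈ [3/47, 7/47) → index 1
j=1: u_1=14/75 ∈ [7/47, 15/47) → index 2
j=2: u_2=43/150 ∈ [7/47, 15/47) → index 2
j=3: u_3=29/75 ∈ [15/47, 19/47) → index 3
j=4: u_4=73/150 ∈ [19/47, 28/47) → index 4
j=5: u_5=44/75 ∈ [19/47, 28/47) → index 4
j=6: u_6=103/150 ∈ [29/47, 34/47) → index 6
j=7: u_7=59/75 ∈ [36/47, 43/47) → index 8
j=8: u_8=133/150 ∈ [36/47, 43/47) → index 8
j=9: u_9=74/75 ∈ [43/47, 1) → index 9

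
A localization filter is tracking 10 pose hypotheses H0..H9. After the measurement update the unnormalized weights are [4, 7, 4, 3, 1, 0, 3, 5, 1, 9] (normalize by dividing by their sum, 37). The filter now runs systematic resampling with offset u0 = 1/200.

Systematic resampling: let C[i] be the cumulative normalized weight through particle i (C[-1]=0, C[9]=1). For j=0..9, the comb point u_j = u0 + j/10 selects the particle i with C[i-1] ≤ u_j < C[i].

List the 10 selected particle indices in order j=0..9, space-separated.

C = [4/37, 11/37, 15/37, 18/37, 19/37, 19/37, 22/37, 27/37, 28/37, 1]
j=0: u_0=1/200 ∈ [0, 4/37) → index 0
j=1: u_1=21/200 ∈ [0, 4/37) → index 0
j=2: u_2=41/200 ∈ [4/37, 11/37) → index 1
j=3: u_3=61/200 ∈ [11/37, 15/37) → index 2
j=4: u_4=81/200 ∈ [11/37, 15/37) → index 2
j=5: u_5=101/200 ∈ [18/37, 19/37) → index 4
j=6: u_6=121/200 ∈ [22/37, 27/37) → index 7
j=7: u_7=141/200 ∈ [22/37, 27/37) → index 7
j=8: u_8=161/200 ∈ [28/37, 1) → index 9
j=9: u_9=181/200 ∈ [28/37, 1) → index 9

0 0 1 2 2 4 7 7 9 9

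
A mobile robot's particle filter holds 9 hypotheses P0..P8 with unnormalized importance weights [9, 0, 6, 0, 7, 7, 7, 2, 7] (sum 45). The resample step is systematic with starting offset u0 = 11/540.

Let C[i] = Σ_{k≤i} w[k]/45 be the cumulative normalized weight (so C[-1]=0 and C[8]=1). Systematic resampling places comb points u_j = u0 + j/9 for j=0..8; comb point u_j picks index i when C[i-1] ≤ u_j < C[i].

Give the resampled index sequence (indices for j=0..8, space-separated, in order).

0 0 2 4 4 5 6 6 8

C = [1/5, 1/5, 1/3, 1/3, 22/45, 29/45, 4/5, 38/45, 1]
j=0: u_0=11/540 ∈ [0, 1/5) → index 0
j=1: u_1=71/540 ∈ [0, 1/5) → index 0
j=2: u_2=131/540 ∈ [1/5, 1/3) → index 2
j=3: u_3=191/540 ∈ [1/3, 22/45) → index 4
j=4: u_4=251/540 ∈ [1/3, 22/45) → index 4
j=5: u_5=311/540 ∈ [22/45, 29/45) → index 5
j=6: u_6=371/540 ∈ [29/45, 4/5) → index 6
j=7: u_7=431/540 ∈ [29/45, 4/5) → index 6
j=8: u_8=491/540 ∈ [38/45, 1) → index 8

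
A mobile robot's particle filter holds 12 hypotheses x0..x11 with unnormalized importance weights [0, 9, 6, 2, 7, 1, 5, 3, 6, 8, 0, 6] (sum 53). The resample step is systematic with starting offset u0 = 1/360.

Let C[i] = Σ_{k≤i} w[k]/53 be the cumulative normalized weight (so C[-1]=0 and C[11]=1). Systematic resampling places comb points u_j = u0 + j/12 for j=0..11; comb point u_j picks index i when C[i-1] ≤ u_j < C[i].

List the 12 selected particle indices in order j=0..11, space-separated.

1 1 1 2 4 4 6 7 8 9 9 11

C = [0, 9/53, 15/53, 17/53, 24/53, 25/53, 30/53, 33/53, 39/53, 47/53, 47/53, 1]
j=0: u_0=1/360 ∈ [0, 9/53) → index 1
j=1: u_1=31/360 ∈ [0, 9/53) → index 1
j=2: u_2=61/360 ∈ [0, 9/53) → index 1
j=3: u_3=91/360 ∈ [9/53, 15/53) → index 2
j=4: u_4=121/360 ∈ [17/53, 24/53) → index 4
j=5: u_5=151/360 ∈ [17/53, 24/53) → index 4
j=6: u_6=181/360 ∈ [25/53, 30/53) → index 6
j=7: u_7=211/360 ∈ [30/53, 33/53) → index 7
j=8: u_8=241/360 ∈ [33/53, 39/53) → index 8
j=9: u_9=271/360 ∈ [39/53, 47/53) → index 9
j=10: u_10=301/360 ∈ [39/53, 47/53) → index 9
j=11: u_11=331/360 ∈ [47/53, 1) → index 11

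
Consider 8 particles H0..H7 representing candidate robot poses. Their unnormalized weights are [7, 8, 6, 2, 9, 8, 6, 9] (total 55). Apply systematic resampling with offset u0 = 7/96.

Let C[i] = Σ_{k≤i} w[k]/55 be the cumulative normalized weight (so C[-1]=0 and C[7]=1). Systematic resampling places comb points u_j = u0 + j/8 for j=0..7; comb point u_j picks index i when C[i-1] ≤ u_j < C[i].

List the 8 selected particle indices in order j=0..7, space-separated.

C = [7/55, 3/11, 21/55, 23/55, 32/55, 8/11, 46/55, 1]
j=0: u_0=7/96 ∈ [0, 7/55) → index 0
j=1: u_1=19/96 ∈ [7/55, 3/11) → index 1
j=2: u_2=31/96 ∈ [3/11, 21/55) → index 2
j=3: u_3=43/96 ∈ [23/55, 32/55) → index 4
j=4: u_4=55/96 ∈ [23/55, 32/55) → index 4
j=5: u_5=67/96 ∈ [32/55, 8/11) → index 5
j=6: u_6=79/96 ∈ [8/11, 46/55) → index 6
j=7: u_7=91/96 ∈ [46/55, 1) → index 7

0 1 2 4 4 5 6 7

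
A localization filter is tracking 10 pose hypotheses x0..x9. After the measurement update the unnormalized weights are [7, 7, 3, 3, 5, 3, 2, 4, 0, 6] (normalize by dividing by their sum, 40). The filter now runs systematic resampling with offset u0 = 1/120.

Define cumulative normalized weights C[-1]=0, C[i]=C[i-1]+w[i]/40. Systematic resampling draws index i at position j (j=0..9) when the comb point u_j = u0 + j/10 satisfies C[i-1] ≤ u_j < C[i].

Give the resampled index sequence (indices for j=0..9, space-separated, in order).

0 0 1 1 2 4 4 6 7 9

C = [7/40, 7/20, 17/40, 1/2, 5/8, 7/10, 3/4, 17/20, 17/20, 1]
j=0: u_0=1/120 ∈ [0, 7/40) → index 0
j=1: u_1=13/120 ∈ [0, 7/40) → index 0
j=2: u_2=5/24 ∈ [7/40, 7/20) → index 1
j=3: u_3=37/120 ∈ [7/40, 7/20) → index 1
j=4: u_4=49/120 ∈ [7/20, 17/40) → index 2
j=5: u_5=61/120 ∈ [1/2, 5/8) → index 4
j=6: u_6=73/120 ∈ [1/2, 5/8) → index 4
j=7: u_7=17/24 ∈ [7/10, 3/4) → index 6
j=8: u_8=97/120 ∈ [3/4, 17/20) → index 7
j=9: u_9=109/120 ∈ [17/20, 1) → index 9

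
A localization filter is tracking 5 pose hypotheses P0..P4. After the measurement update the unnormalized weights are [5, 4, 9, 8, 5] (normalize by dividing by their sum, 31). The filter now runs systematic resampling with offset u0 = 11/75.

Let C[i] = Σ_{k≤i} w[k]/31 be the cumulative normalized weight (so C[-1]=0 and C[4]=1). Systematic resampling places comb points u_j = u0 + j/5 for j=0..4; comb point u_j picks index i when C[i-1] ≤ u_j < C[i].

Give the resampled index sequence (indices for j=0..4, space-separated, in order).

0 2 2 3 4

C = [5/31, 9/31, 18/31, 26/31, 1]
j=0: u_0=11/75 ∈ [0, 5/31) → index 0
j=1: u_1=26/75 ∈ [9/31, 18/31) → index 2
j=2: u_2=41/75 ∈ [9/31, 18/31) → index 2
j=3: u_3=56/75 ∈ [18/31, 26/31) → index 3
j=4: u_4=71/75 ∈ [26/31, 1) → index 4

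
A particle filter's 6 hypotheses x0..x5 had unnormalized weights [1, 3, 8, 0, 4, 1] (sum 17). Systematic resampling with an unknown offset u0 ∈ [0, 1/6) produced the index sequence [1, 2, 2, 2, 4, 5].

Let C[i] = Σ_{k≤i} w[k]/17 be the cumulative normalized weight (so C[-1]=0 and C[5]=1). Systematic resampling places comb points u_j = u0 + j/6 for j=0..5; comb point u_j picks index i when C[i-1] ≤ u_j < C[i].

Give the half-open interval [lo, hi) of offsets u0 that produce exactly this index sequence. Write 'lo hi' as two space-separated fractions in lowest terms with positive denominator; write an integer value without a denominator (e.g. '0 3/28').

11/102 1/6

C = [1/17, 4/17, 12/17, 12/17, 16/17, 1]
j=0 picked index 1: u0 ∈ [1/17, 4/17)
j=1 picked index 2: u0 ∈ [7/102, 55/102)
j=2 picked index 2: u0 ∈ [-5/51, 19/51)
j=3 picked index 2: u0 ∈ [-9/34, 7/34)
j=4 picked index 4: u0 ∈ [2/51, 14/51)
j=5 picked index 5: u0 ∈ [11/102, 1/6)
intersection: [11/102, 1/6)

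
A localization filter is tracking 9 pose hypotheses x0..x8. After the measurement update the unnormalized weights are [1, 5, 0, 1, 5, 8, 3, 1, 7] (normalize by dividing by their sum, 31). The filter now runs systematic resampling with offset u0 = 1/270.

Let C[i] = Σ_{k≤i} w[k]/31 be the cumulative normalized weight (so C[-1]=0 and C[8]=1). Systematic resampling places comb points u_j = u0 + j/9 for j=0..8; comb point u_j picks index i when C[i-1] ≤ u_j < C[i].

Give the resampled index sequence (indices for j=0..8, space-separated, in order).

0 1 4 4 5 5 6 8 8

C = [1/31, 6/31, 6/31, 7/31, 12/31, 20/31, 23/31, 24/31, 1]
j=0: u_0=1/270 ∈ [0, 1/31) → index 0
j=1: u_1=31/270 ∈ [1/31, 6/31) → index 1
j=2: u_2=61/270 ∈ [7/31, 12/31) → index 4
j=3: u_3=91/270 ∈ [7/31, 12/31) → index 4
j=4: u_4=121/270 ∈ [12/31, 20/31) → index 5
j=5: u_5=151/270 ∈ [12/31, 20/31) → index 5
j=6: u_6=181/270 ∈ [20/31, 23/31) → index 6
j=7: u_7=211/270 ∈ [24/31, 1) → index 8
j=8: u_8=241/270 ∈ [24/31, 1) → index 8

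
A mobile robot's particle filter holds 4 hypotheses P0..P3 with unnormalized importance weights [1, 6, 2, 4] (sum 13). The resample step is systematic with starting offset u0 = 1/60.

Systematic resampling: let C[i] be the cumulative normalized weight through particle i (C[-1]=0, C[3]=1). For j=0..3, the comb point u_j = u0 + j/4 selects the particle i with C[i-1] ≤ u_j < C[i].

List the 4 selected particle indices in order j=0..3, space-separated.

0 1 1 3

C = [1/13, 7/13, 9/13, 1]
j=0: u_0=1/60 ∈ [0, 1/13) → index 0
j=1: u_1=4/15 ∈ [1/13, 7/13) → index 1
j=2: u_2=31/60 ∈ [1/13, 7/13) → index 1
j=3: u_3=23/30 ∈ [9/13, 1) → index 3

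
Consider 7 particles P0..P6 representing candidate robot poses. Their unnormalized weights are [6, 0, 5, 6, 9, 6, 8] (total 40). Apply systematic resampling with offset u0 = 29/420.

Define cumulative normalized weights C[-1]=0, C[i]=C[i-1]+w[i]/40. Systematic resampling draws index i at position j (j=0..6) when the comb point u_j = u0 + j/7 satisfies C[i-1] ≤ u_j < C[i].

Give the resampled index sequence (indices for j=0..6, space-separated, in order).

C = [3/20, 3/20, 11/40, 17/40, 13/20, 4/5, 1]
j=0: u_0=29/420 ∈ [0, 3/20) → index 0
j=1: u_1=89/420 ∈ [3/20, 11/40) → index 2
j=2: u_2=149/420 ∈ [11/40, 17/40) → index 3
j=3: u_3=209/420 ∈ [17/40, 13/20) → index 4
j=4: u_4=269/420 ∈ [17/40, 13/20) → index 4
j=5: u_5=47/60 ∈ [13/20, 4/5) → index 5
j=6: u_6=389/420 ∈ [4/5, 1) → index 6

0 2 3 4 4 5 6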